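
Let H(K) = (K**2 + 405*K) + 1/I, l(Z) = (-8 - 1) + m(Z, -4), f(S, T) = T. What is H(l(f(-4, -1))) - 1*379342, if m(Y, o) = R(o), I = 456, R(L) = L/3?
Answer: -524518861/1368 ≈ -3.8342e+5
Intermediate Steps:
R(L) = L/3 (R(L) = L*(1/3) = L/3)
m(Y, o) = o/3
l(Z) = -31/3 (l(Z) = (-8 - 1) + (1/3)*(-4) = -9 - 4/3 = -31/3)
H(K) = 1/456 + K**2 + 405*K (H(K) = (K**2 + 405*K) + 1/456 = 1/456 + K**2 + 405*K)
H(l(f(-4, -1))) - 1*379342 = (1/456 - 31*(405 - 31/3)/3) - 1*379342 = (1/456 - 31/3*1184/3) - 379342 = (1/456 - 36704/9) - 379342 = -5579005/1368 - 379342 = -524518861/1368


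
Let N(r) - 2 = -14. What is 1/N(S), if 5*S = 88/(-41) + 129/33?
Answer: -1/12 ≈ -0.083333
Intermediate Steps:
S = 159/451 (S = (88/(-41) + 129/33)/5 = (88*(-1/41) + 129*(1/33))/5 = (-88/41 + 43/11)/5 = (⅕)*(795/451) = 159/451 ≈ 0.35255)
N(r) = -12 (N(r) = 2 - 14 = -12)
1/N(S) = 1/(-12) = -1/12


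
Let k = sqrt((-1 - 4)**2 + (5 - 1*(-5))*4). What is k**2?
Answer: 65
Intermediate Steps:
k = sqrt(65) (k = sqrt((-5)**2 + (5 + 5)*4) = sqrt(25 + 10*4) = sqrt(25 + 40) = sqrt(65) ≈ 8.0623)
k**2 = (sqrt(65))**2 = 65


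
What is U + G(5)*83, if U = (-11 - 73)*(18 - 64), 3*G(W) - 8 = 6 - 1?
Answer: 12671/3 ≈ 4223.7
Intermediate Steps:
G(W) = 13/3 (G(W) = 8/3 + (6 - 1)/3 = 8/3 + (⅓)*5 = 8/3 + 5/3 = 13/3)
U = 3864 (U = -84*(-46) = 3864)
U + G(5)*83 = 3864 + (13/3)*83 = 3864 + 1079/3 = 12671/3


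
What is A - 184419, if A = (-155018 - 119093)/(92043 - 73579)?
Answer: -3405386527/18464 ≈ -1.8443e+5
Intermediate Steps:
A = -274111/18464 ≈ -14.846
A - 184419 = -274111/18464 - 184419 = -3405386527/18464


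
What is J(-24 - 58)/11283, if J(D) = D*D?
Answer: 6724/11283 ≈ 0.59594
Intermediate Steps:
J(D) = D²
J(-24 - 58)/11283 = (-24 - 58)²/11283 = (-82)²*(1/11283) = 6724*(1/11283) = 6724/11283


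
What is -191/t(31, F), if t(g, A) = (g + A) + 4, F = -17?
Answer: -191/18 ≈ -10.611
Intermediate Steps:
t(g, A) = 4 + A + g (t(g, A) = (A + g) + 4 = 4 + A + g)
-191/t(31, F) = -191/(4 - 17 + 31) = -191/18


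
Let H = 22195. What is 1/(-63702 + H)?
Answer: -1/41507 ≈ -2.4092e-5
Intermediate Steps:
1/(-63702 + H) = 1/(-63702 + 22195) = 1/(-41507) = -1/41507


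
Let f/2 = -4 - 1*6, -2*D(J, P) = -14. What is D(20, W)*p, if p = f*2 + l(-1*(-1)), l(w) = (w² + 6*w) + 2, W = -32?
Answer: -217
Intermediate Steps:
D(J, P) = 7 (D(J, P) = -½*(-14) = 7)
l(w) = 2 + w² + 6*w
f = -20 (f = 2*(-4 - 1*6) = 2*(-4 - 6) = 2*(-10) = -20)
p = -31 (p = -20*2 + (2 + (-1*(-1))² + 6*(-1*(-1))) = -40 + (2 + 1² + 6*1) = -40 + (2 + 1 + 6) = -40 + 9 = -31)
D(20, W)*p = 7*(-31) = -217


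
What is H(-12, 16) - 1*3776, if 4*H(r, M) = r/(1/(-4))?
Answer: -3764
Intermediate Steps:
H(r, M) = -r (H(r, M) = (r/(1/(-4)))/4 = (r/(-1/4))/4 = (r*(-4))/4 = (-4*r)/4 = -r)
H(-12, 16) - 1*3776 = -1*(-12) - 1*3776 = 12 - 3776 = -3764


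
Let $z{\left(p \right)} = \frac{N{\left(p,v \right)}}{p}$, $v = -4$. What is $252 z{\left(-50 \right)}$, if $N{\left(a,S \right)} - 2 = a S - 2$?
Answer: $-1008$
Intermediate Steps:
$N{\left(a,S \right)} = S a$ ($N{\left(a,S \right)} = 2 + \left(a S - 2\right) = 2 + \left(S a - 2\right) = 2 + \left(-2 + S a\right) = S a$)
$z{\left(p \right)} = -4$ ($z{\left(p \right)} = \frac{\left(-4\right) p}{p} = -4$)
$252 z{\left(-50 \right)} = 252 \left(-4\right) = -1008$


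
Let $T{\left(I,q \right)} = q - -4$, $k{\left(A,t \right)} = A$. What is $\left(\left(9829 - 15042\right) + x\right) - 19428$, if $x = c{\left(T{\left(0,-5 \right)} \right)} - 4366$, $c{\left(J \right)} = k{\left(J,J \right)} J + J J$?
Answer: $-29005$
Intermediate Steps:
$T{\left(I,q \right)} = 4 + q$ ($T{\left(I,q \right)} = q + 4 = 4 + q$)
$c{\left(J \right)} = 2 J^{2}$ ($c{\left(J \right)} = J J + J J = J^{2} + J^{2} = 2 J^{2}$)
$x = -4364$ ($x = 2 \left(4 - 5\right)^{2} - 4366 = 2 \left(-1\right)^{2} - 4366 = 2 \cdot 1 - 4366 = 2 - 4366 = -4364$)
$\left(\left(9829 - 15042\right) + x\right) - 19428 = \left(\left(9829 - 15042\right) - 4364\right) - 19428 = \left(-5213 - 4364\right) - 19428 = -9577 - 19428 = -29005$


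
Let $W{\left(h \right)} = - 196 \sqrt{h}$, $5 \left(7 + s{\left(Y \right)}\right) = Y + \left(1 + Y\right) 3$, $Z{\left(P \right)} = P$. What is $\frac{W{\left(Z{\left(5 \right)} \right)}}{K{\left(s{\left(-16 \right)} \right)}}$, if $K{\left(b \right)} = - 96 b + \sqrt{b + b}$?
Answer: $- \frac{47040 \sqrt{5}}{442373} + \frac{1225 i \sqrt{3}}{2654238} \approx -0.23777 + 0.00079939 i$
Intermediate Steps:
$s{\left(Y \right)} = - \frac{32}{5} + \frac{4 Y}{5}$ ($s{\left(Y \right)} = -7 + \frac{Y + \left(1 + Y\right) 3}{5} = -7 + \frac{Y + \left(3 + 3 Y\right)}{5} = -7 + \frac{3 + 4 Y}{5} = -7 + \left(\frac{3}{5} + \frac{4 Y}{5}\right) = - \frac{32}{5} + \frac{4 Y}{5}$)
$K{\left(b \right)} = - 96 b + \sqrt{2} \sqrt{b}$ ($K{\left(b \right)} = - 96 b + \sqrt{2 b} = - 96 b + \sqrt{2} \sqrt{b}$)
$\frac{W{\left(Z{\left(5 \right)} \right)}}{K{\left(s{\left(-16 \right)} \right)}} = \frac{\left(-196\right) \sqrt{5}}{- 96 \left(- \frac{32}{5} + \frac{4}{5} \left(-16\right)\right) + \sqrt{2} \sqrt{- \frac{32}{5} + \frac{4}{5} \left(-16\right)}} = \frac{\left(-196\right) \sqrt{5}}{- 96 \left(- \frac{32}{5} - \frac{64}{5}\right) + \sqrt{2} \sqrt{- \frac{32}{5} - \frac{64}{5}}} = \frac{\left(-196\right) \sqrt{5}}{\left(-96\right) \left(- \frac{96}{5}\right) + \sqrt{2} \sqrt{- \frac{96}{5}}} = \frac{\left(-196\right) \sqrt{5}}{\frac{9216}{5} + \sqrt{2} \frac{4 i \sqrt{30}}{5}} = \frac{\left(-196\right) \sqrt{5}}{\frac{9216}{5} + \frac{8 i \sqrt{15}}{5}} = - \frac{196 \sqrt{5}}{\frac{9216}{5} + \frac{8 i \sqrt{15}}{5}}$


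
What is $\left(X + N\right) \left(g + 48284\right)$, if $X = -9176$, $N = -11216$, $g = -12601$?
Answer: $-727647736$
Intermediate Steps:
$\left(X + N\right) \left(g + 48284\right) = \left(-9176 - 11216\right) \left(-12601 + 48284\right) = \left(-20392\right) 35683 = -727647736$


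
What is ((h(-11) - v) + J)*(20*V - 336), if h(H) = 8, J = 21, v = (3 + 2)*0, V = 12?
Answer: -2784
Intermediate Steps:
v = 0 (v = 5*0 = 0)
((h(-11) - v) + J)*(20*V - 336) = ((8 - 1*0) + 21)*(20*12 - 336) = ((8 + 0) + 21)*(240 - 336) = (8 + 21)*(-96) = 29*(-96) = -2784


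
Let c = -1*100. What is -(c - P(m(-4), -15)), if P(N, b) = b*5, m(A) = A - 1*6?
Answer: 25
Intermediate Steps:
m(A) = -6 + A (m(A) = A - 6 = -6 + A)
P(N, b) = 5*b
c = -100
-(c - P(m(-4), -15)) = -(-100 - 5*(-15)) = -(-100 - 1*(-75)) = -(-100 + 75) = -1*(-25) = 25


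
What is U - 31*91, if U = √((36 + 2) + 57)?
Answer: -2821 + √95 ≈ -2811.3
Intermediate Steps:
U = √95 (U = √(38 + 57) = √95 ≈ 9.7468)
U - 31*91 = √95 - 31*91 = √95 - 2821 = -2821 + √95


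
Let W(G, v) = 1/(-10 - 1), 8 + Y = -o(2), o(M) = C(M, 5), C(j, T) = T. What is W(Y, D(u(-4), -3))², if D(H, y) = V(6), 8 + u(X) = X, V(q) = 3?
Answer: 1/121 ≈ 0.0082645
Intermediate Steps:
u(X) = -8 + X
o(M) = 5
D(H, y) = 3
Y = -13 (Y = -8 - 1*5 = -8 - 5 = -13)
W(G, v) = -1/11 (W(G, v) = 1/(-11) = -1/11)
W(Y, D(u(-4), -3))² = (-1/11)² = 1/121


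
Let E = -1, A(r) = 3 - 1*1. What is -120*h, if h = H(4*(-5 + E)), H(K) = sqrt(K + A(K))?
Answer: -120*I*sqrt(22) ≈ -562.85*I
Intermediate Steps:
A(r) = 2 (A(r) = 3 - 1 = 2)
H(K) = sqrt(2 + K) (H(K) = sqrt(K + 2) = sqrt(2 + K))
h = I*sqrt(22) (h = sqrt(2 + 4*(-5 - 1)) = sqrt(2 + 4*(-6)) = sqrt(2 - 24) = sqrt(-22) = I*sqrt(22) ≈ 4.6904*I)
-120*h = -120*I*sqrt(22)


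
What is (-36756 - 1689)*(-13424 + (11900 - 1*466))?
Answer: 76505550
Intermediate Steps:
(-36756 - 1689)*(-13424 + (11900 - 1*466)) = -38445*(-13424 + (11900 - 466)) = -38445*(-13424 + 11434) = -38445*(-1990) = 76505550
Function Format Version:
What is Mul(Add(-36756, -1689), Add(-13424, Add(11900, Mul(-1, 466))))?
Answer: 76505550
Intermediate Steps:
Mul(Add(-36756, -1689), Add(-13424, Add(11900, Mul(-1, 466)))) = Mul(-38445, Add(-13424, Add(11900, -466))) = Mul(-38445, Add(-13424, 11434)) = Mul(-38445, -1990) = 76505550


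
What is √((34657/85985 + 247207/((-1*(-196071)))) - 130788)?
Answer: 17*I*√128628335482059880168770/16859164935 ≈ 361.64*I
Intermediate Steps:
√((34657/85985 + 247207/((-1*(-196071)))) - 130788) = √((34657*(1/85985) + 247207/196071) - 130788) = √((34657/85985 + 247207*(1/196071)) - 130788) = √((34657/85985 + 247207/196071) - 130788) = √(28051326542/16859164935 - 130788) = √(-2204948412192238/16859164935) = 17*I*√128628335482059880168770/16859164935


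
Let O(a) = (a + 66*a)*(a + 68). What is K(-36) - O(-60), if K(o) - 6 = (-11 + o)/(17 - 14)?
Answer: 96451/3 ≈ 32150.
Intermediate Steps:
K(o) = 7/3 + o/3 (K(o) = 6 + (-11 + o)/(17 - 14) = 6 + (-11 + o)/3 = 6 + (-11 + o)*(1/3) = 6 + (-11/3 + o/3) = 7/3 + o/3)
O(a) = 67*a*(68 + a) (O(a) = (67*a)*(68 + a) = 67*a*(68 + a))
K(-36) - O(-60) = (7/3 + (1/3)*(-36)) - 67*(-60)*(68 - 60) = (7/3 - 12) - 67*(-60)*8 = -29/3 - 1*(-32160) = -29/3 + 32160 = 96451/3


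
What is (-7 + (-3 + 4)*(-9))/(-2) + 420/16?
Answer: 137/4 ≈ 34.250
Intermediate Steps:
(-7 + (-3 + 4)*(-9))/(-2) + 420/16 = (-7 + 1*(-9))*(-½) + 420*(1/16) = (-7 - 9)*(-½) + 105/4 = -16*(-½) + 105/4 = 8 + 105/4 = 137/4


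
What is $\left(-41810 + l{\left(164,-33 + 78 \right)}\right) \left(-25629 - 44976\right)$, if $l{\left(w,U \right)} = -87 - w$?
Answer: $2969716905$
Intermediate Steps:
$\left(-41810 + l{\left(164,-33 + 78 \right)}\right) \left(-25629 - 44976\right) = \left(-41810 - 251\right) \left(-25629 - 44976\right) = \left(-41810 - 251\right) \left(-70605\right) = \left(-42061\right) \left(-70605\right) = 2969716905$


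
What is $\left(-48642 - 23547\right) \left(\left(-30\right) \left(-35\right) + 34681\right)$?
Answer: $-2579385159$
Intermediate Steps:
$\left(-48642 - 23547\right) \left(\left(-30\right) \left(-35\right) + 34681\right) = - 72189 \left(1050 + 34681\right) = \left(-72189\right) 35731 = -2579385159$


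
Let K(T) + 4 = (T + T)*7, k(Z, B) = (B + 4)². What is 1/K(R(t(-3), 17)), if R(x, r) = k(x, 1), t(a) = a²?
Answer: 1/346 ≈ 0.0028902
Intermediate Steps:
k(Z, B) = (4 + B)²
R(x, r) = 25 (R(x, r) = (4 + 1)² = 5² = 25)
K(T) = -4 + 14*T (K(T) = -4 + (T + T)*7 = -4 + (2*T)*7 = -4 + 14*T)
1/K(R(t(-3), 17)) = 1/(-4 + 14*25) = 1/(-4 + 350) = 1/346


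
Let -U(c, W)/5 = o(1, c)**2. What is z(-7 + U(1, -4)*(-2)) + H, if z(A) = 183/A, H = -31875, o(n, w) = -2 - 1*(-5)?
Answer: -2645442/83 ≈ -31873.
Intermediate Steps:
o(n, w) = 3 (o(n, w) = -2 + 5 = 3)
U(c, W) = -45 (U(c, W) = -5*3**2 = -5*9 = -45)
z(-7 + U(1, -4)*(-2)) + H = 183/(-7 - 45*(-2)) - 31875 = 183/(-7 + 90) - 31875 = 183/83 - 31875 = -2645442/83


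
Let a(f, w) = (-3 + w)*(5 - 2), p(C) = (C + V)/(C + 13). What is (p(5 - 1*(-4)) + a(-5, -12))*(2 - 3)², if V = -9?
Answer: -45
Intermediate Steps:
p(C) = (-9 + C)/(13 + C) (p(C) = (C - 9)/(C + 13) = (-9 + C)/(13 + C))
a(f, w) = -9 + 3*w (a(f, w) = (-3 + w)*3 = -9 + 3*w)
(p(5 - 1*(-4)) + a(-5, -12))*(2 - 3)² = ((-9 + (5 - 1*(-4)))/(13 + (5 - 1*(-4))) + (-9 + 3*(-12)))*(2 - 3)² = ((-9 + (5 + 4))/(13 + (5 + 4)) + (-9 - 36))*(-1)² = ((-9 + 9)/(13 + 9) - 45)*1 = (0/22 - 45)*1 = ((1/22)*0 - 45)*1 = (0 - 45)*1 = -45*1 = -45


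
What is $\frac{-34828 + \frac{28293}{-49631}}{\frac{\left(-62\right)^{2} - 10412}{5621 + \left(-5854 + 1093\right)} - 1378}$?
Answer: $\frac{371644003615}{14785670472} \approx 25.135$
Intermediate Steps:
$\frac{-34828 + \frac{28293}{-49631}}{\frac{\left(-62\right)^{2} - 10412}{5621 + \left(-5854 + 1093\right)} - 1378} = \frac{-34828 + 28293 \left(- \frac{1}{49631}\right)}{\frac{3844 - 10412}{5621 - 4761} - 1378} = \frac{-34828 - \frac{28293}{49631}}{- \frac{6568}{860} - 1378} = - \frac{1728576761}{49631 \left(\left(-6568\right) \frac{1}{860} - 1378\right)} = - \frac{1728576761}{49631 \left(- \frac{1642}{215} - 1378\right)} = - \frac{1728576761}{49631 \left(- \frac{297912}{215}\right)} = \left(- \frac{1728576761}{49631}\right) \left(- \frac{215}{297912}\right) = \frac{371644003615}{14785670472}$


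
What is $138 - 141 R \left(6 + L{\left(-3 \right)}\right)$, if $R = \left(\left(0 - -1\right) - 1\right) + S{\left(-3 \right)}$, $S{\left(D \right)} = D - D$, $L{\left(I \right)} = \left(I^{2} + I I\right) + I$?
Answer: $138$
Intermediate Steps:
$L{\left(I \right)} = I + 2 I^{2}$ ($L{\left(I \right)} = \left(I^{2} + I^{2}\right) + I = 2 I^{2} + I = I + 2 I^{2}$)
$S{\left(D \right)} = 0$
$R = 0$ ($R = \left(\left(0 - -1\right) - 1\right) + 0 = \left(\left(0 + 1\right) - 1\right) + 0 = \left(1 - 1\right) + 0 = 0 + 0 = 0$)
$138 - 141 R \left(6 + L{\left(-3 \right)}\right) = 138 - 141 \cdot 0 \left(6 - 3 \left(1 + 2 \left(-3\right)\right)\right) = 138 - 141 \cdot 0 \left(6 - 3 \left(1 - 6\right)\right) = 138 - 141 \cdot 0 \left(6 - -15\right) = 138 - 141 \cdot 0 \left(6 + 15\right) = 138 - 141 \cdot 0 \cdot 21 = 138 - 0 = 138 + 0 = 138$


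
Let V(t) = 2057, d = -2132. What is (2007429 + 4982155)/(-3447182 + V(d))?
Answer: -6989584/3445125 ≈ -2.0288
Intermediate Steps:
(2007429 + 4982155)/(-3447182 + V(d)) = (2007429 + 4982155)/(-3447182 + 2057) = 6989584/(-3445125) = 6989584*(-1/3445125) = -6989584/3445125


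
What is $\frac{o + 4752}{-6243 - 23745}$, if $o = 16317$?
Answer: $- \frac{2341}{3332} \approx -0.70258$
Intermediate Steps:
$\frac{o + 4752}{-6243 - 23745} = \frac{16317 + 4752}{-6243 - 23745} = \frac{21069}{-29988} = 21069 \left(- \frac{1}{29988}\right) = - \frac{2341}{3332}$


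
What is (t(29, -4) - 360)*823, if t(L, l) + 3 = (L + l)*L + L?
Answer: 321793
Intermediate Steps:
t(L, l) = -3 + L + L*(L + l) (t(L, l) = -3 + ((L + l)*L + L) = -3 + (L*(L + l) + L) = -3 + (L + L*(L + l)) = -3 + L + L*(L + l))
(t(29, -4) - 360)*823 = ((-3 + 29 + 29² + 29*(-4)) - 360)*823 = ((-3 + 29 + 841 - 116) - 360)*823 = (751 - 360)*823 = 391*823 = 321793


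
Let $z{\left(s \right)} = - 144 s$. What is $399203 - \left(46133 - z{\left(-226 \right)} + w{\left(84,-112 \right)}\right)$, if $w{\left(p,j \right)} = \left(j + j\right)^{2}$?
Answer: $335438$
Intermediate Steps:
$w{\left(p,j \right)} = 4 j^{2}$ ($w{\left(p,j \right)} = \left(2 j\right)^{2} = 4 j^{2}$)
$399203 - \left(46133 - z{\left(-226 \right)} + w{\left(84,-112 \right)}\right) = 399203 - \left(13589 + 4 \left(-112\right)^{2}\right) = 399203 + \left(\left(32544 - 46133\right) - 4 \cdot 12544\right) = 399203 - 63765 = 335438$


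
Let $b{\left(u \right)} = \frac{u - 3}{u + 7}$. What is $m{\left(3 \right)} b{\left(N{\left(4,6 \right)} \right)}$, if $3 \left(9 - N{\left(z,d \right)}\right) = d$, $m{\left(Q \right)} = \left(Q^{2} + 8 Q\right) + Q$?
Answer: $\frac{72}{7} \approx 10.286$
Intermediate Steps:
$m{\left(Q \right)} = Q^{2} + 9 Q$
$N{\left(z,d \right)} = 9 - \frac{d}{3}$
$b{\left(u \right)} = \frac{-3 + u}{7 + u}$
$m{\left(3 \right)} b{\left(N{\left(4,6 \right)} \right)} = 3 \left(9 + 3\right) \frac{-3 + \left(9 - 2\right)}{7 + \left(9 - 2\right)} = 3 \cdot 12 \frac{-3 + \left(9 - 2\right)}{7 + \left(9 - 2\right)} = 36 \frac{-3 + 7}{7 + 7} = 36 \cdot \frac{1}{14} \cdot 4 = 36 \cdot \frac{2}{7} = \frac{72}{7}$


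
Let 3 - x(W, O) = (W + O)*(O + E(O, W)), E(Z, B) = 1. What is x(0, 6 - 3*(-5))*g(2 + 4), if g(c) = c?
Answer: -2754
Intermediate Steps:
x(W, O) = 3 - (1 + O)*(O + W) (x(W, O) = 3 - (W + O)*(O + 1) = 3 - (O + W)*(1 + O) = 3 - (1 + O)*(O + W))
x(0, 6 - 3*(-5))*g(2 + 4) = (3 - (6 - 3*(-5)) - 1*0 - (6 - 3*(-5))² - 1*(6 - 3*(-5))*0)*(2 + 4) = (3 - (6 + 15) + 0 - (6 + 15)² - 1*(6 + 15)*0)*6 = (3 - 1*21 + 0 - 1*21² - 1*21*0)*6 = (3 - 21 + 0 - 1*441 + 0)*6 = (3 - 21 + 0 - 441 + 0)*6 = -459*6 = -2754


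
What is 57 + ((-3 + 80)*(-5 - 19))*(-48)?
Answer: 88761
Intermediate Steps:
57 + ((-3 + 80)*(-5 - 19))*(-48) = 57 + (77*(-24))*(-48) = 57 - 1848*(-48) = 57 + 88704 = 88761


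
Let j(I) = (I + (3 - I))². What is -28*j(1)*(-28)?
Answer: 7056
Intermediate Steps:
j(I) = 9 (j(I) = 3² = 9)
-28*j(1)*(-28) = -28*9*(-28) = -252*(-28) = 7056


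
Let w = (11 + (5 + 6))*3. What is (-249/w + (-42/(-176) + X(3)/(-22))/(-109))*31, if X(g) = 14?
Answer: -1120743/9592 ≈ -116.84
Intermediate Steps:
w = 66 (w = (11 + 11)*3 = 22*3 = 66)
(-249/w + (-42/(-176) + X(3)/(-22))/(-109))*31 = (-249/66 + (-42/(-176) + 14/(-22))/(-109))*31 = (-249*1/66 + (-42*(-1/176) + 14*(-1/22))*(-1/109))*31 = (-83/22 + (21/88 - 7/11)*(-1/109))*31 = (-83/22 - 35/88*(-1/109))*31 = (-83/22 + 35/9592)*31 = -36153/9592*31 = -1120743/9592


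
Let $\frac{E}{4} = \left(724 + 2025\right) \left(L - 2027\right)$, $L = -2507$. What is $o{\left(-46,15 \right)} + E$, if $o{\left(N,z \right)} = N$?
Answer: $-49855910$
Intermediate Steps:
$E = -49855864$ ($E = 4 \left(724 + 2025\right) \left(-2507 - 2027\right) = 4 \cdot 2749 \left(-4534\right) = 4 \left(-12463966\right) = -49855864$)
$o{\left(-46,15 \right)} + E = -46 - 49855864 = -49855910$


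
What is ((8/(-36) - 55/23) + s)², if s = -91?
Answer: 375506884/42849 ≈ 8763.5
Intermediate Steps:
((8/(-36) - 55/23) + s)² = ((8/(-36) - 55/23) - 91)² = ((8*(-1/36) - 55*1/23) - 91)² = ((-2/9 - 55/23) - 91)² = (-541/207 - 91)² = (-19378/207)² = 375506884/42849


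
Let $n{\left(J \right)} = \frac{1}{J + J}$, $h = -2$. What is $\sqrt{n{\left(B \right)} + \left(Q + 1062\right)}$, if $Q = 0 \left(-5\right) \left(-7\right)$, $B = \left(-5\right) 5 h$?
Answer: $\frac{\sqrt{106201}}{10} \approx 32.589$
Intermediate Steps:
$B = 50$ ($B = \left(-5\right) 5 \left(-2\right) = \left(-25\right) \left(-2\right) = 50$)
$Q = 0$ ($Q = 0 \left(-7\right) = 0$)
$n{\left(J \right)} = \frac{1}{2 J}$
$\sqrt{n{\left(B \right)} + \left(Q + 1062\right)} = \sqrt{\frac{1}{2 \cdot 50} + \left(0 + 1062\right)} = \sqrt{\frac{1}{2} \cdot \frac{1}{50} + 1062} = \sqrt{\frac{1}{100} + 1062} = \sqrt{\frac{106201}{100}} = \frac{\sqrt{106201}}{10}$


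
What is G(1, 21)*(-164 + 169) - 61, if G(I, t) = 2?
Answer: -51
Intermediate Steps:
G(1, 21)*(-164 + 169) - 61 = 2*(-164 + 169) - 61 = 2*5 - 61 = 10 - 61 = -51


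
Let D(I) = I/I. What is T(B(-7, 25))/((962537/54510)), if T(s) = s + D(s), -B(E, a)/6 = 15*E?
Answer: 34395810/962537 ≈ 35.735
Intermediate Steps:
D(I) = 1
B(E, a) = -90*E
T(s) = 1 + s (T(s) = s + 1 = 1 + s)
T(B(-7, 25))/((962537/54510)) = (1 - 90*(-7))/((962537/54510)) = (1 + 630)/((962537*(1/54510))) = 631/(962537/54510) = 631*(54510/962537) = 34395810/962537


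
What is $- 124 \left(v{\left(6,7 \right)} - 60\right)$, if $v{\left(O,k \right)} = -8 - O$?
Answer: $9176$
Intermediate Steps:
$- 124 \left(v{\left(6,7 \right)} - 60\right) = - 124 \left(\left(-8 - 6\right) - 60\right) = - 124 \left(-14 - 60\right) = \left(-124\right) \left(-74\right) = 9176$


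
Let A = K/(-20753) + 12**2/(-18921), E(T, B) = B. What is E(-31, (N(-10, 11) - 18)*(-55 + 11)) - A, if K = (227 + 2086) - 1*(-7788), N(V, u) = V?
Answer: 161320161823/130889171 ≈ 1232.5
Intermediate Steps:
K = 10101 (K = 2313 + 7788 = 10101)
A = -64703151/130889171 (A = 10101/(-20753) + 12**2/(-18921) = 10101*(-1/20753) + 144*(-1/18921) = -10101/20753 - 48/6307 = -64703151/130889171 ≈ -0.49434)
E(-31, (N(-10, 11) - 18)*(-55 + 11)) - A = (-10 - 18)*(-55 + 11) - 1*(-64703151/130889171) = -28*(-44) + 64703151/130889171 = 1232 + 64703151/130889171 = 161320161823/130889171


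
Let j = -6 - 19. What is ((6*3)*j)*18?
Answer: -8100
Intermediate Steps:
j = -25
((6*3)*j)*18 = ((6*3)*(-25))*18 = (18*(-25))*18 = -450*18 = -8100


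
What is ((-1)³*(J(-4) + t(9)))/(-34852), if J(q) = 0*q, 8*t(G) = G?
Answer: 9/278816 ≈ 3.2279e-5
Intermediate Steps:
t(G) = G/8
J(q) = 0
((-1)³*(J(-4) + t(9)))/(-34852) = ((-1)³*(0 + (⅛)*9))/(-34852) = -(0 + 9/8)*(-1/34852) = -1*9/8*(-1/34852) = -9/8*(-1/34852) = 9/278816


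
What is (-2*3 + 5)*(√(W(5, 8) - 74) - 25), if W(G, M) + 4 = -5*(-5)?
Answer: 25 - I*√53 ≈ 25.0 - 7.2801*I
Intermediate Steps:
W(G, M) = 21 (W(G, M) = -4 - 5*(-5) = -4 + 25 = 21)
(-2*3 + 5)*(√(W(5, 8) - 74) - 25) = (-2*3 + 5)*(√(21 - 74) - 25) = (-6 + 5)*(√(-53) - 25) = -(I*√53 - 25) = -(-25 + I*√53) = 25 - I*√53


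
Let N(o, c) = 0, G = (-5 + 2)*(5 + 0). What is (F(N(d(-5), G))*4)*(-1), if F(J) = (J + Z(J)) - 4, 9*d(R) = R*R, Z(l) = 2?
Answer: 8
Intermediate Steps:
d(R) = R²/9 (d(R) = (R*R)/9 = R²/9)
G = -15 (G = -3*5 = -15)
F(J) = -2 + J (F(J) = (J + 2) - 4 = (2 + J) - 4 = -2 + J)
(F(N(d(-5), G))*4)*(-1) = ((-2 + 0)*4)*(-1) = -2*4*(-1) = -8*(-1) = 8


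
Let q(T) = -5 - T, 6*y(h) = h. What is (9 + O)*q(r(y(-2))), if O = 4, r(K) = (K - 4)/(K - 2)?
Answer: -624/7 ≈ -89.143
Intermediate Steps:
y(h) = h/6
r(K) = (-4 + K)/(-2 + K)
(9 + O)*q(r(y(-2))) = (9 + 4)*(-5 - (-4 + (1/6)*(-2))/(-2 + (1/6)*(-2))) = 13*(-5 - (-4 - 1/3)/(-2 - 1/3)) = 13*(-5 - (-13)/((-7/3)*3)) = 13*(-5 - (-3)*(-13)/(7*3)) = 13*(-5 - 1*13/7) = 13*(-5 - 13/7) = 13*(-48/7) = -624/7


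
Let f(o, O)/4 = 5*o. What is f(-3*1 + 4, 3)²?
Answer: 400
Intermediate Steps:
f(o, O) = 20*o (f(o, O) = 4*(5*o) = 20*o)
f(-3*1 + 4, 3)² = (20*(-3*1 + 4))² = (20*(-3 + 4))² = (20*1)² = 20² = 400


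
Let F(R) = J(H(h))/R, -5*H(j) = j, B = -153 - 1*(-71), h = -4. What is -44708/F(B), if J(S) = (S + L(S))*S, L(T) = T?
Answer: 11456425/4 ≈ 2.8641e+6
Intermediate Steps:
B = -82 (B = -153 + 71 = -82)
H(j) = -j/5
J(S) = 2*S² (J(S) = (S + S)*S = (2*S)*S = 2*S²)
F(R) = 32/(25*R) (F(R) = (2*(-⅕*(-4))²)/R = (2*(⅘)²)/R = (2*(16/25))/R = 32/(25*R))
-44708/F(B) = -44708/((32/25)/(-82)) = -44708/((32/25)*(-1/82)) = -44708/(-16/1025) = -44708*(-1025/16) = 11456425/4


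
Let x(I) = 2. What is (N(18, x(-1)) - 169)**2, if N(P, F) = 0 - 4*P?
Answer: 58081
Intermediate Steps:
N(P, F) = -4*P
(N(18, x(-1)) - 169)**2 = (-4*18 - 169)**2 = (-72 - 169)**2 = (-241)**2 = 58081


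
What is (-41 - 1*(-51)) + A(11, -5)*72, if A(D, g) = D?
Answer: 802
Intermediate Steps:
(-41 - 1*(-51)) + A(11, -5)*72 = (-41 - 1*(-51)) + 11*72 = (-41 + 51) + 792 = 10 + 792 = 802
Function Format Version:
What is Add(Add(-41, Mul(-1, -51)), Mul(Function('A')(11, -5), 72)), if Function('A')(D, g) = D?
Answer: 802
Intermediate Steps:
Add(Add(-41, Mul(-1, -51)), Mul(Function('A')(11, -5), 72)) = Add(Add(-41, Mul(-1, -51)), Mul(11, 72)) = Add(Add(-41, 51), 792) = Add(10, 792) = 802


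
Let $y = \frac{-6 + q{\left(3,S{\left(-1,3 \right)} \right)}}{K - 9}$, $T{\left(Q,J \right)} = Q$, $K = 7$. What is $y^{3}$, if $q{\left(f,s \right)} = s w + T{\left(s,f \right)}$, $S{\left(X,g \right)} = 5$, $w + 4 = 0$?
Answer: $\frac{9261}{8} \approx 1157.6$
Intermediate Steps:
$w = -4$ ($w = -4 + 0 = -4$)
$q{\left(f,s \right)} = - 3 s$ ($q{\left(f,s \right)} = s \left(-4\right) + s = - 4 s + s = - 3 s$)
$y = \frac{21}{2}$ ($y = \frac{-6 - 15}{7 - 9} = - \frac{21}{-2} = \left(-21\right) \left(- \frac{1}{2}\right) = \frac{21}{2} \approx 10.5$)
$y^{3} = \left(\frac{21}{2}\right)^{3} = \frac{9261}{8}$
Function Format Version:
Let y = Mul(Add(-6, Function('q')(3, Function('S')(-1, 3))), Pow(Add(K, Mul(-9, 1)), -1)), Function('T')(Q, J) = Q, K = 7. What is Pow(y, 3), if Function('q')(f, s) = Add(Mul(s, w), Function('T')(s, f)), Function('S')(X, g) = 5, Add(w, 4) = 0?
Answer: Rational(9261, 8) ≈ 1157.6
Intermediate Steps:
w = -4 (w = Add(-4, 0) = -4)
Function('q')(f, s) = Mul(-3, s) (Function('q')(f, s) = Add(Mul(s, -4), s) = Add(Mul(-4, s), s) = Mul(-3, s))
y = Rational(21, 2) (y = Mul(Add(-6, Mul(-3, 5)), Pow(Add(7, Mul(-9, 1)), -1)) = Mul(Add(-6, -15), Pow(Add(7, -9), -1)) = Mul(-21, Pow(-2, -1)) = Mul(-21, Rational(-1, 2)) = Rational(21, 2) ≈ 10.500)
Pow(y, 3) = Pow(Rational(21, 2), 3) = Rational(9261, 8)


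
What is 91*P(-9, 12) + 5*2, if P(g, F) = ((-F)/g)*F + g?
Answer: 647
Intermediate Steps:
P(g, F) = g - F²/g (P(g, F) = (-F/g)*F + g = -F²/g + g = g - F²/g)
91*P(-9, 12) + 5*2 = 91*(-9 - 1*12²/(-9)) + 5*2 = 91*(-9 - 1*144*(-⅑)) + 10 = 91*(-9 + 16) + 10 = 91*7 + 10 = 637 + 10 = 647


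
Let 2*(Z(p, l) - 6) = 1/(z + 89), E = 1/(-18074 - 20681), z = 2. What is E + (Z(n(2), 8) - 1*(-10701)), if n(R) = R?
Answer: 75520899443/7053410 ≈ 10707.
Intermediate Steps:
E = -1/38755 (E = 1/(-38755) = -1/38755 ≈ -2.5803e-5)
Z(p, l) = 1093/182 (Z(p, l) = 6 + 1/(2*(2 + 89)) = 6 + (1/2)/91 = 6 + (1/2)*(1/91) = 6 + 1/182 = 1093/182)
E + (Z(n(2), 8) - 1*(-10701)) = -1/38755 + (1093/182 - 1*(-10701)) = -1/38755 + (1093/182 + 10701) = -1/38755 + 1948675/182 = 75520899443/7053410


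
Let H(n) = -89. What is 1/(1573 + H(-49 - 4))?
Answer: 1/1484 ≈ 0.00067385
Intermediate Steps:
1/(1573 + H(-49 - 4)) = 1/(1573 - 89) = 1/1484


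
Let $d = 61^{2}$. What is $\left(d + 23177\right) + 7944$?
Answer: $34842$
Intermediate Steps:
$d = 3721$
$\left(d + 23177\right) + 7944 = \left(3721 + 23177\right) + 7944 = 26898 + 7944 = 34842$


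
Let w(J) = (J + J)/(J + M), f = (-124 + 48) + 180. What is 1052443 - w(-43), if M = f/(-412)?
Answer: 4688624707/4455 ≈ 1.0524e+6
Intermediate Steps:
f = 104 (f = -76 + 180 = 104)
M = -26/103 (M = 104/(-412) = 104*(-1/412) = -26/103 ≈ -0.25243)
w(J) = 2*J/(-26/103 + J) (w(J) = (J + J)/(J - 26/103) = (2*J)/(-26/103 + J) = 2*J/(-26/103 + J))
1052443 - w(-43) = 1052443 - 206*(-43)/(-26 + 103*(-43)) = 1052443 - 206*(-43)/(-26 - 4429) = 1052443 - 206*(-43)/(-4455) = 1052443 - 206*(-43)*(-1)/4455 = 1052443 - 1*8858/4455 = 1052443 - 8858/4455 = 4688624707/4455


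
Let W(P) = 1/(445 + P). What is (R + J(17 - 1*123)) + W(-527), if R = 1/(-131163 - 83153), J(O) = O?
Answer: -931524535/8786956 ≈ -106.01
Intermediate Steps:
R = -1/214316 (R = 1/(-214316) = -1/214316 ≈ -4.6660e-6)
(R + J(17 - 1*123)) + W(-527) = (-1/214316 + (17 - 1*123)) + 1/(445 - 527) = (-1/214316 + (17 - 123)) + 1/(-82) = (-1/214316 - 106) - 1/82 = -22717497/214316 - 1/82 = -931524535/8786956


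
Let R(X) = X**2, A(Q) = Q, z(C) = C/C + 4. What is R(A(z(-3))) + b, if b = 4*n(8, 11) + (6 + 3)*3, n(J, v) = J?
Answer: 84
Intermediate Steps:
z(C) = 5 (z(C) = 1 + 4 = 5)
b = 59 (b = 4*8 + (6 + 3)*3 = 32 + 9*3 = 32 + 27 = 59)
R(A(z(-3))) + b = 5**2 + 59 = 25 + 59 = 84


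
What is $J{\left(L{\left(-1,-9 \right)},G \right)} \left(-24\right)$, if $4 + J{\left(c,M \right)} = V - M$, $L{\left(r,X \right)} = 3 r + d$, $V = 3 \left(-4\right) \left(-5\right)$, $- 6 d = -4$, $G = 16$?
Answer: $-960$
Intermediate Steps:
$d = \frac{2}{3}$ ($d = \left(- \frac{1}{6}\right) \left(-4\right) = \frac{2}{3} \approx 0.66667$)
$V = 60$ ($V = \left(-12\right) \left(-5\right) = 60$)
$L{\left(r,X \right)} = \frac{2}{3} + 3 r$ ($L{\left(r,X \right)} = 3 r + \frac{2}{3} = \frac{2}{3} + 3 r$)
$J{\left(c,M \right)} = 56 - M$ ($J{\left(c,M \right)} = -4 - \left(-60 + M\right) = 56 - M$)
$J{\left(L{\left(-1,-9 \right)},G \right)} \left(-24\right) = \left(56 - 16\right) \left(-24\right) = 40 \left(-24\right) = -960$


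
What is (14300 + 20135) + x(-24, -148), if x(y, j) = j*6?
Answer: 33547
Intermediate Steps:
x(y, j) = 6*j
(14300 + 20135) + x(-24, -148) = (14300 + 20135) + 6*(-148) = 34435 - 888 = 33547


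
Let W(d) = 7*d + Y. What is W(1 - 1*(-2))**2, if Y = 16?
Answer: 1369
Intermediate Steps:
W(d) = 16 + 7*d (W(d) = 7*d + 16 = 16 + 7*d)
W(1 - 1*(-2))**2 = (16 + 7*(1 - 1*(-2)))**2 = (16 + 7*(1 + 2))**2 = (16 + 7*3)**2 = (16 + 21)**2 = 37**2 = 1369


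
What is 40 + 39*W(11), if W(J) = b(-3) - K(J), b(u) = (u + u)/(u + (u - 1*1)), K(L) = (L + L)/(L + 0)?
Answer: -32/7 ≈ -4.5714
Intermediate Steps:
K(L) = 2 (K(L) = (2*L)/L = 2)
b(u) = 2*u/(-1 + 2*u) (b(u) = (2*u)/(u + (u - 1)) = (2*u)/(u + (-1 + u)) = (2*u)/(-1 + 2*u) = 2*u/(-1 + 2*u))
W(J) = -8/7 (W(J) = 2*(-3)/(-1 + 2*(-3)) - 1*2 = 2*(-3)/(-1 - 6) - 2 = 2*(-3)/(-7) - 2 = 2*(-3)*(-⅐) - 2 = 6/7 - 2 = -8/7)
40 + 39*W(11) = 40 + 39*(-8/7) = 40 - 312/7 = -32/7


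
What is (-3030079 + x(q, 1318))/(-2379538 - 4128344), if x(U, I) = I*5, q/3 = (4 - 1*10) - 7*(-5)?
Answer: 3023489/6507882 ≈ 0.46459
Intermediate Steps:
q = 87 (q = 3*((4 - 1*10) - 7*(-5)) = 3*((4 - 10) + 35) = 3*(-6 + 35) = 3*29 = 87)
x(U, I) = 5*I
(-3030079 + x(q, 1318))/(-2379538 - 4128344) = (-3030079 + 5*1318)/(-2379538 - 4128344) = (-3030079 + 6590)/(-6507882) = -3023489*(-1/6507882) = 3023489/6507882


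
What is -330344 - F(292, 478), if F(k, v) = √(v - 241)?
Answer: -330344 - √237 ≈ -3.3036e+5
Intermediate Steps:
F(k, v) = √(-241 + v)
-330344 - F(292, 478) = -330344 - √(-241 + 478) = -330344 - √237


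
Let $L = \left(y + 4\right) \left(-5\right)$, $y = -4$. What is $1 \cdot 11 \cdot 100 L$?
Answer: $0$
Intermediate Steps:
$L = 0$ ($L = \left(-4 + 4\right) \left(-5\right) = 0 \left(-5\right) = 0$)
$1 \cdot 11 \cdot 100 L = 1 \cdot 11 \cdot 100 \cdot 0 = 11 \cdot 100 \cdot 0 = 1100 \cdot 0 = 0$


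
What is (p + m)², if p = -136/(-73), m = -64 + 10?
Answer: 14485636/5329 ≈ 2718.3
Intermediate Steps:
m = -54
p = 136/73 (p = -136*(-1/73) = 136/73 ≈ 1.8630)
(p + m)² = (136/73 - 54)² = (-3806/73)² = 14485636/5329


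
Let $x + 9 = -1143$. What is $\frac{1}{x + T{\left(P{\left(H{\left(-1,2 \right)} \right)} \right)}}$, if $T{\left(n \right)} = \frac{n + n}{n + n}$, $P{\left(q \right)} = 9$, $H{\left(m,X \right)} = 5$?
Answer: $- \frac{1}{1151} \approx -0.00086881$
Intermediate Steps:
$x = -1152$ ($x = -9 - 1143 = -1152$)
$T{\left(n \right)} = 1$ ($T{\left(n \right)} = \frac{2 n}{2 n} = 2 n \frac{1}{2 n} = 1$)
$\frac{1}{x + T{\left(P{\left(H{\left(-1,2 \right)} \right)} \right)}} = \frac{1}{-1152 + 1} = \frac{1}{-1151} = - \frac{1}{1151}$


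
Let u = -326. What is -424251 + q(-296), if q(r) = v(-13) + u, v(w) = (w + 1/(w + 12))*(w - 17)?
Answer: -424157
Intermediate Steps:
v(w) = (-17 + w)*(w + 1/(12 + w)) (v(w) = (w + 1/(12 + w))*(-17 + w) = (-17 + w)*(w + 1/(12 + w)))
q(r) = 94 (q(r) = (-17 + (-13)³ - 203*(-13) - 5*(-13)²)/(12 - 13) - 326 = (-17 - 2197 + 2639 - 5*169)/(-1) - 326 = -(-17 - 2197 + 2639 - 845) - 326 = -1*(-420) - 326 = 420 - 326 = 94)
-424251 + q(-296) = -424251 + 94 = -424157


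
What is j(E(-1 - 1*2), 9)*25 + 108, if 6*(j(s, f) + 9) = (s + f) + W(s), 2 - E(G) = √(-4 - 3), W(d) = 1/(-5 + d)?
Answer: (-502*√7 + 1131*I)/(6*(√7 - 3*I)) ≈ -71.948 - 10.335*I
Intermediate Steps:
E(G) = 2 - I*√7 (E(G) = 2 - √(-4 - 3) = 2 - √(-7) = 2 - I*√7)
j(s, f) = -9 + f/6 + s/6 + 1/(6*(-5 + s)) (j(s, f) = -9 + ((s + f) + 1/(-5 + s))/6 = -9 + ((f + s) + 1/(-5 + s))/6 = -9 + (f + s + 1/(-5 + s))/6 = -9 + (f/6 + s/6 + 1/(6*(-5 + s))) = -9 + f/6 + s/6 + 1/(6*(-5 + s)))
j(E(-1 - 1*2), 9)*25 + 108 = ((1 + (-5 + (2 - I*√7))*(-54 + 9 + (2 - I*√7)))/(6*(-5 + (2 - I*√7))))*25 + 108 = ((1 + (-3 - I*√7)*(-43 - I*√7))/(6*(-3 - I*√7)))*25 + 108 = ((1 + (-43 - I*√7)*(-3 - I*√7))/(6*(-3 - I*√7)))*25 + 108 = 25*(1 + (-43 - I*√7)*(-3 - I*√7))/(6*(-3 - I*√7)) + 108 = 108 + 25*(1 + (-43 - I*√7)*(-3 - I*√7))/(6*(-3 - I*√7))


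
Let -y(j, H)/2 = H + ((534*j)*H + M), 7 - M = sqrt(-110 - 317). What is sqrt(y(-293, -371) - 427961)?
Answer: sqrt(-116522037 + 2*I*sqrt(427)) ≈ 0.e-3 + 10795.0*I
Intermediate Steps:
M = 7 - I*sqrt(427) (M = 7 - sqrt(-110 - 317) = 7 - sqrt(-427) = 7 - I*sqrt(427) ≈ 7.0 - 20.664*I)
y(j, H) = -14 - 2*H - 1068*H*j + 2*I*sqrt(427) (y(j, H) = -2*(H + ((534*j)*H + (7 - I*sqrt(427)))) = -2*(H + (534*H*j + (7 - I*sqrt(427)))) = -2*(H + (7 - I*sqrt(427) + 534*H*j)) = -2*(7 + H - I*sqrt(427) + 534*H*j) = -14 - 2*H - 1068*H*j + 2*I*sqrt(427))
sqrt(y(-293, -371) - 427961) = sqrt((-14 - 2*(-371) - 1068*(-371)*(-293) + 2*I*sqrt(427)) - 427961) = sqrt((-14 + 742 - 116094804 + 2*I*sqrt(427)) - 427961) = sqrt((-116094076 + 2*I*sqrt(427)) - 427961) = sqrt(-116522037 + 2*I*sqrt(427))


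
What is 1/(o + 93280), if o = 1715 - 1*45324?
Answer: 1/49671 ≈ 2.0132e-5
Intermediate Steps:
o = -43609 (o = 1715 - 45324 = -43609)
1/(o + 93280) = 1/(-43609 + 93280) = 1/49671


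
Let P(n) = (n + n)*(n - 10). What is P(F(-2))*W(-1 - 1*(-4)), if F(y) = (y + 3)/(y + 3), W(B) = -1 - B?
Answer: 72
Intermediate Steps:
F(y) = 1 (F(y) = (3 + y)/(3 + y) = 1)
P(n) = 2*n*(-10 + n) (P(n) = (2*n)*(-10 + n) = 2*n*(-10 + n))
P(F(-2))*W(-1 - 1*(-4)) = (2*1*(-10 + 1))*(-1 - (-1 - 1*(-4))) = (2*1*(-9))*(-1 - (-1 + 4)) = -18*(-1 - 1*3) = -18*(-1 - 3) = -18*(-4) = 72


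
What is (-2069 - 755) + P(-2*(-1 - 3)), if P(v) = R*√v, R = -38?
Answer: -2824 - 76*√2 ≈ -2931.5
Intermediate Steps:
P(v) = -38*√v
(-2069 - 755) + P(-2*(-1 - 3)) = (-2069 - 755) - 38*2*√2 = -2824 - 38*2*√2 = -2824 - 76*√2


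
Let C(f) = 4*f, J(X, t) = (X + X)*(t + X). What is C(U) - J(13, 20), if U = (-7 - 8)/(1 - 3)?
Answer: -828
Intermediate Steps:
J(X, t) = 2*X*(X + t) (J(X, t) = (2*X)*(X + t) = 2*X*(X + t))
U = 15/2 (U = -15/(-2) = -15*(-½) = 15/2 ≈ 7.5000)
C(U) - J(13, 20) = 4*(15/2) - 2*13*(13 + 20) = 30 - 2*13*33 = 30 - 1*858 = 30 - 858 = -828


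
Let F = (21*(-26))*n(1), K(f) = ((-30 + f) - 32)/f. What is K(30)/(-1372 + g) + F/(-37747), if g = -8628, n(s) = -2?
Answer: -10199753/353878125 ≈ -0.028823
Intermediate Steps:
K(f) = (-62 + f)/f
F = 1092 (F = (21*(-26))*(-2) = -546*(-2) = 1092)
K(30)/(-1372 + g) + F/(-37747) = ((-62 + 30)/30)/(-1372 - 8628) + 1092/(-37747) = ((1/30)*(-32))/(-10000) + 1092*(-1/37747) = -16/15*(-1/10000) - 1092/37747 = 1/9375 - 1092/37747 = -10199753/353878125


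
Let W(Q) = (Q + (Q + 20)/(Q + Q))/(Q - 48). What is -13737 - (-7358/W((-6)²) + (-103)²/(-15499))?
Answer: -82786117310/5130169 ≈ -16137.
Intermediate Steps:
W(Q) = (Q + (20 + Q)/(2*Q))/(-48 + Q) (W(Q) = (Q + (20 + Q)/((2*Q)))/(-48 + Q) = (Q + (20 + Q)*(1/(2*Q)))/(-48 + Q) = (Q + (20 + Q)/(2*Q))/(-48 + Q))
-13737 - (-7358/W((-6)²) + (-103)²/(-15499)) = -13737 - (-7358*36*(-48 + (-6)²)/(10 + ((-6)²)² + (½)*(-6)²) + (-103)²/(-15499)) = -13737 - (-7358*36*(-48 + 36)/(10 + 36² + (½)*36) + 10609*(-1/15499)) = -13737 - (-7358*(-432/(10 + 1296 + 18)) - 10609/15499) = -13737 - (-7358/((1/36)*(-1/12)*1324) - 10609/15499) = -13737 - (-7358/(-331/108) - 10609/15499) = -13737 - (-7358*(-108/331) - 10609/15499) = -13737 - (794664/331 - 10609/15499) = -13737 - 1*12312985757/5130169 = -13737 - 12312985757/5130169 = -82786117310/5130169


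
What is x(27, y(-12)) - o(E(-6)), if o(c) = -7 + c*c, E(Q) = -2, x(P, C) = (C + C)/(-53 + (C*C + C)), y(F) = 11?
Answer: 259/79 ≈ 3.2785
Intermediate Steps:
x(P, C) = 2*C/(-53 + C + C**2) (x(P, C) = (2*C)/(-53 + (C**2 + C)) = (2*C)/(-53 + (C + C**2)) = (2*C)/(-53 + C + C**2) = 2*C/(-53 + C + C**2))
o(c) = -7 + c**2
x(27, y(-12)) - o(E(-6)) = 2*11/(-53 + 11 + 11**2) - (-7 + (-2)**2) = 2*11/(-53 + 11 + 121) - (-7 + 4) = 2*11/79 - 1*(-3) = 2*11*(1/79) + 3 = 22/79 + 3 = 259/79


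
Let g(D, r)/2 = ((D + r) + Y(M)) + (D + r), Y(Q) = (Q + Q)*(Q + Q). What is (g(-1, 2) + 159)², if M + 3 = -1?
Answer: 84681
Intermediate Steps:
M = -4 (M = -3 - 1 = -4)
Y(Q) = 4*Q² (Y(Q) = (2*Q)*(2*Q) = 4*Q²)
g(D, r) = 128 + 4*D + 4*r (g(D, r) = 2*(((D + r) + 4*(-4)²) + (D + r)) = 2*(((D + r) + 4*16) + (D + r)) = 2*(((D + r) + 64) + (D + r)) = 2*((64 + D + r) + (D + r)) = 2*(64 + 2*D + 2*r) = 128 + 4*D + 4*r)
(g(-1, 2) + 159)² = ((128 + 4*(-1) + 4*2) + 159)² = ((128 - 4 + 8) + 159)² = (132 + 159)² = 291² = 84681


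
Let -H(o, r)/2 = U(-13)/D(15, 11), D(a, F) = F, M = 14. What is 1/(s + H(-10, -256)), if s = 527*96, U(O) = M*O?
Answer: 11/556876 ≈ 1.9753e-5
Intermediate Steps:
U(O) = 14*O
s = 50592
H(o, r) = 364/11 (H(o, r) = -2*14*(-13)/11 = -(-364)/11 = -2*(-182/11) = 364/11)
1/(s + H(-10, -256)) = 1/(50592 + 364/11) = 1/(556876/11) = 11/556876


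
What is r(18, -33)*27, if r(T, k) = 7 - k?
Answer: 1080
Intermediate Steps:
r(18, -33)*27 = (7 - 1*(-33))*27 = (7 + 33)*27 = 40*27 = 1080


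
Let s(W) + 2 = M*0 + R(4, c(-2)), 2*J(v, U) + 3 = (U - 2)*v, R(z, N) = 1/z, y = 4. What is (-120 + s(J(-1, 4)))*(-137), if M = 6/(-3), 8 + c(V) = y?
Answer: 66719/4 ≈ 16680.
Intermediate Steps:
c(V) = -4 (c(V) = -8 + 4 = -4)
M = -2 (M = 6*(-⅓) = -2)
J(v, U) = -3/2 + v*(-2 + U)/2 (J(v, U) = -3/2 + ((U - 2)*v)/2 = -3/2 + ((-2 + U)*v)/2 = -3/2 + (v*(-2 + U))/2 = -3/2 + v*(-2 + U)/2)
s(W) = -7/4 (s(W) = -2 + (-2*0 + 1/4) = -2 + (0 + ¼) = -2 + ¼ = -7/4)
(-120 + s(J(-1, 4)))*(-137) = (-120 - 7/4)*(-137) = -487/4*(-137) = 66719/4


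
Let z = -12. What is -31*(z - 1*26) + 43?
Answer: 1221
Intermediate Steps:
-31*(z - 1*26) + 43 = -31*(-12 - 1*26) + 43 = -31*(-12 - 26) + 43 = -31*(-38) + 43 = 1178 + 43 = 1221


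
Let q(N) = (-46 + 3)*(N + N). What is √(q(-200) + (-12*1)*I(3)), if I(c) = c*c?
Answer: 2*√4273 ≈ 130.74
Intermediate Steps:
I(c) = c²
q(N) = -86*N
√(q(-200) + (-12*1)*I(3)) = √(-86*(-200) - 12*1*3²) = √(17200 - 12*9) = √(17200 - 108) = √17092 = 2*√4273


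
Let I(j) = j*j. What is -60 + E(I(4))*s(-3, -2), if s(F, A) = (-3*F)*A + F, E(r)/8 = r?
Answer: -2748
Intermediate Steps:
I(j) = j²
E(r) = 8*r
s(F, A) = F - 3*A*F (s(F, A) = -3*A*F + F = F - 3*A*F)
-60 + E(I(4))*s(-3, -2) = -60 + (8*4²)*(-3*(1 - 3*(-2))) = -60 + (8*16)*(-3*(1 + 6)) = -60 + 128*(-3*7) = -60 + 128*(-21) = -60 - 2688 = -2748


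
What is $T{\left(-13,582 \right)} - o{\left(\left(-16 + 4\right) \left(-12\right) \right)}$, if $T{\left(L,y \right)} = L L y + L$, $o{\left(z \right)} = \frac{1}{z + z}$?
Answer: $\frac{28323359}{288} \approx 98345.0$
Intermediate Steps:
$o{\left(z \right)} = \frac{1}{2 z}$
$T{\left(L,y \right)} = L + y L^{2}$ ($T{\left(L,y \right)} = L^{2} y + L = y L^{2} + L = L + y L^{2}$)
$T{\left(-13,582 \right)} - o{\left(\left(-16 + 4\right) \left(-12\right) \right)} = - 13 \left(1 - 7566\right) - \frac{1}{2 \left(-16 + 4\right) \left(-12\right)} = - 13 \left(1 - 7566\right) - \frac{1}{2 \left(\left(-12\right) \left(-12\right)\right)} = \left(-13\right) \left(-7565\right) - \frac{1}{2 \cdot 144} = 98345 - \frac{1}{2} \cdot \frac{1}{144} = 98345 - \frac{1}{288} = \frac{28323359}{288}$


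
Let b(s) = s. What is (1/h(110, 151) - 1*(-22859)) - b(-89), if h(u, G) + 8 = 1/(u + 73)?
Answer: 33572741/1463 ≈ 22948.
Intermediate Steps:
h(u, G) = -8 + 1/(73 + u) (h(u, G) = -8 + 1/(u + 73) = -8 + 1/(73 + u))
(1/h(110, 151) - 1*(-22859)) - b(-89) = (1/((-583 - 8*110)/(73 + 110)) - 1*(-22859)) - 1*(-89) = (1/((-583 - 880)/183) + 22859) + 89 = (1/((1/183)*(-1463)) + 22859) + 89 = (1/(-1463/183) + 22859) + 89 = (-183/1463 + 22859) + 89 = 33442534/1463 + 89 = 33572741/1463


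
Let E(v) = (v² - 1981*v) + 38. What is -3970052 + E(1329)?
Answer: -4836522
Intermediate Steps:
E(v) = 38 + v² - 1981*v
-3970052 + E(1329) = -3970052 + (38 + 1329² - 1981*1329) = -3970052 + (38 + 1766241 - 2632749) = -3970052 - 866470 = -4836522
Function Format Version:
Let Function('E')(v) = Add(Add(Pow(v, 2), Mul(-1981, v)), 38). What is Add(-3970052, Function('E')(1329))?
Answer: -4836522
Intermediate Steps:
Function('E')(v) = Add(38, Pow(v, 2), Mul(-1981, v))
Add(-3970052, Function('E')(1329)) = Add(-3970052, Add(38, Pow(1329, 2), Mul(-1981, 1329))) = Add(-3970052, Add(38, 1766241, -2632749)) = Add(-3970052, -866470) = -4836522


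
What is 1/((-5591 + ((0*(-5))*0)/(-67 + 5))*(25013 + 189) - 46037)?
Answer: -1/140950419 ≈ -7.0947e-9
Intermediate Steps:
1/((-5591 + ((0*(-5))*0)/(-67 + 5))*(25013 + 189) - 46037) = 1/((-5591 + (0*0)/(-62))*25202 - 46037) = 1/((-5591 + 0*(-1/62))*25202 - 46037) = 1/((-5591 + 0)*25202 - 46037) = 1/(-5591*25202 - 46037) = 1/(-140904382 - 46037) = 1/(-140950419) = -1/140950419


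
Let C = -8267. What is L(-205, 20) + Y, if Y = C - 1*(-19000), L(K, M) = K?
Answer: 10528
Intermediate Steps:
Y = 10733 (Y = -8267 - 1*(-19000) = -8267 + 19000 = 10733)
L(-205, 20) + Y = -205 + 10733 = 10528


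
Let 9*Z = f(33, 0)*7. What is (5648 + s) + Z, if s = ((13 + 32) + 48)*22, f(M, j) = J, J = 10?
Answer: 69316/9 ≈ 7701.8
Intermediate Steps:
f(M, j) = 10
Z = 70/9 (Z = (10*7)/9 = (⅑)*70 = 70/9 ≈ 7.7778)
s = 2046 (s = (45 + 48)*22 = 93*22 = 2046)
(5648 + s) + Z = (5648 + 2046) + 70/9 = 7694 + 70/9 = 69316/9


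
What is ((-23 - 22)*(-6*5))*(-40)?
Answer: -54000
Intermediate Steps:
((-23 - 22)*(-6*5))*(-40) = -45*(-30)*(-40) = 1350*(-40) = -54000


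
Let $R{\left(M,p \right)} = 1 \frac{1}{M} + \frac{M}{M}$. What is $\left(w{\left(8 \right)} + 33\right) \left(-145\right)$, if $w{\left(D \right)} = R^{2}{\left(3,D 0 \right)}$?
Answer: $- \frac{45385}{9} \approx -5042.8$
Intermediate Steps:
$R{\left(M,p \right)} = 1 + \frac{1}{M}$ ($R{\left(M,p \right)} = \frac{1}{M} + 1 = 1 + \frac{1}{M}$)
$w{\left(D \right)} = \frac{16}{9}$ ($w{\left(D \right)} = \left(\frac{1 + 3}{3}\right)^{2} = \left(\frac{1}{3} \cdot 4\right)^{2} = \left(\frac{4}{3}\right)^{2} = \frac{16}{9}$)
$\left(w{\left(8 \right)} + 33\right) \left(-145\right) = \left(\frac{16}{9} + 33\right) \left(-145\right) = \frac{313}{9} \left(-145\right) = - \frac{45385}{9}$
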